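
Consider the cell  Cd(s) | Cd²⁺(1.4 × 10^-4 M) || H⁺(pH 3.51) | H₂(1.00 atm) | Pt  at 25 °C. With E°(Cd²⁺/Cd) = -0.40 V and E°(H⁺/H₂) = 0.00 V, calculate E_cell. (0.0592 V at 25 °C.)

The hydrogen couple is the cathode, so E°_cell = 0.40 V; n = 2.
[H⁺] = 10^(−3.51) = 3.1 × 10^-4 M, and Q = [Cd²⁺]·P(H₂) / [H⁺]^2 = 1470.
E = E° − (0.0592/2) log Q = 0.40 − (0.0592/2)(3.166) = 0.306 V.

0.31 V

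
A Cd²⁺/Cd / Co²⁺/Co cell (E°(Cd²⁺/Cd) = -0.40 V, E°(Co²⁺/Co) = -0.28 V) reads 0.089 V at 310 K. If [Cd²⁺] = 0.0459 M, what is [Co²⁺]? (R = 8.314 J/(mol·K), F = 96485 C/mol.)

0.0045 M

From the Nernst equation, ln Q = nF(E° − E)/RT = 2×96485×(0.12 − 0.089)/(8.314×310) = 2.321, so Q = 10.2.
With Q = [Cd²⁺]/[Co²⁺] and the known concentrations, [Co²⁺] in the denominator gives [Co²⁺] = 0.0045 M.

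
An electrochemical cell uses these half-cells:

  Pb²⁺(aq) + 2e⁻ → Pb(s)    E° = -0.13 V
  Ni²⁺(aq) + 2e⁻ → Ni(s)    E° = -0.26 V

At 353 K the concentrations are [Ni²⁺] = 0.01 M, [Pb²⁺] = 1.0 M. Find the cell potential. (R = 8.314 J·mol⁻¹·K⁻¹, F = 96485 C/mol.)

The Pb²⁺/Pb couple has the higher reduction potential and acts as the cathode, so E°_cell = -0.13 − (-0.26) = 0.13 V.
Balancing electrons gives n = 2; the reaction quotient is Q = [Ni²⁺]/[Pb²⁺] = 0.0100.
E = E° − (RT/nF) ln Q = 0.13 − (8.314×353)/(2×96485) × (-4.605) = 0.130 + 0.070 = 0.200 V.

0.200 V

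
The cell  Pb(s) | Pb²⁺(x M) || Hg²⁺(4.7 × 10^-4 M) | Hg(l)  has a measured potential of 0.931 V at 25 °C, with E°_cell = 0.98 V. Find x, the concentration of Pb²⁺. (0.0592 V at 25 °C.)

From the Nernst equation, log Q = n(E° − E)/0.0592 = 2(0.98 − 0.931)/0.0592 = 1.655, so Q = 45.2.
With Q = [Pb²⁺]/[Hg²⁺] and the known concentrations, [Pb²⁺] in the numerator gives [Pb²⁺] = 0.021 M.

0.021 M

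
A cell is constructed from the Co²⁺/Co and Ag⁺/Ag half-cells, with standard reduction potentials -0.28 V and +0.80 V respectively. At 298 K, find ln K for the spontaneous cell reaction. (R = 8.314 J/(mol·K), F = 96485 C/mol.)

E°_cell = +0.80 − (-0.28) = 1.08 V, with n = 2 electrons transferred.
At equilibrium E = 0, so the Nernst equation gives ln K = nFE°/RT = (2)(96485)(1.08)/((8.314)(298)) = 84.12.

ln K = 84.1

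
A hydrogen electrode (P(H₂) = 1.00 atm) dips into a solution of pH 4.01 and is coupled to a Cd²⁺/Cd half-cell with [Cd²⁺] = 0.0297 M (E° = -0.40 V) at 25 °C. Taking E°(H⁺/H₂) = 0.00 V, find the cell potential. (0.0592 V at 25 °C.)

The hydrogen couple is the cathode, so E°_cell = 0.40 V; n = 2.
[H⁺] = 10^(−4.01) = 9.8 × 10^-5 M, and Q = [Cd²⁺]·P(H₂) / [H⁺]^2 = 3.11 × 10^6.
E = E° − (0.0592/2) log Q = 0.40 − (0.0592/2)(6.493) = 0.208 V.

0.21 V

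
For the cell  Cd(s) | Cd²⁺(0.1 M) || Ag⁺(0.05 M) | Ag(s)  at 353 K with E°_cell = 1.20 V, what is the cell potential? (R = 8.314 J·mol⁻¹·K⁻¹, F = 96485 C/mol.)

1.14 V

Balancing electrons gives n = 2; the reaction quotient is Q = [Cd²⁺]/[Ag⁺]^2 = 40.0.
E = E° − (RT/nF) ln Q = 1.20 − (8.314×353)/(2×96485) × (3.689) = 1.200 − 0.056 = 1.144 V.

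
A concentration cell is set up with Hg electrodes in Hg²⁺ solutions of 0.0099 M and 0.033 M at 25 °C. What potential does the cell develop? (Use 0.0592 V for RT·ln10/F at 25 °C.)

Both half-cells are Hg²⁺/Hg, so E°_cell = 0. The concentrated side is the cathode; the cell reaction moves Hg²⁺ from high to low concentration with n = 2.
Q = [Hg²⁺]_dilute/[Hg²⁺]_conc = 0.0099/0.033 = 0.300.
E = 0 − (0.0592/2) log Q = −(0.0592/2)(-0.523) = 0.0155 V.

0.015 V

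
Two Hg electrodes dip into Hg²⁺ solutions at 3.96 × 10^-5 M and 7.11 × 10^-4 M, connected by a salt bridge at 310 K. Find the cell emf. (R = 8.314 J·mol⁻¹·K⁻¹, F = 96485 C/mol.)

0.039 V

Both half-cells are Hg²⁺/Hg, so E°_cell = 0. The concentrated side is the cathode; the cell reaction moves Hg²⁺ from high to low concentration with n = 2.
Q = [Hg²⁺]_dilute/[Hg²⁺]_conc = 3.96 × 10^-5/7.11 × 10^-4 = 0.0557.
E = 0 − (RT/nF) ln Q = −((8.314×310)/(2×96485))(-2.888) = 0.0386 V.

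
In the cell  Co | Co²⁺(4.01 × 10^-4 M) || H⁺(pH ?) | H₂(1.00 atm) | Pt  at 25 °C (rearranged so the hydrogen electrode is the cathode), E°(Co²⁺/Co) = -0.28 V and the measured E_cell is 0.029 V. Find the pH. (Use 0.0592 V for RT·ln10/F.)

E°_cell = 0.28 V and n = 2.
log Q = n(E° − E)/0.0592 = 2×(0.28 − 0.029)/0.0592 = 8.480.
With Q = [Co²⁺]·P(H₂) / [H⁺]^2, solving for [H⁺] gives log[H⁺] = -5.938, so pH = 5.94.

pH = 5.94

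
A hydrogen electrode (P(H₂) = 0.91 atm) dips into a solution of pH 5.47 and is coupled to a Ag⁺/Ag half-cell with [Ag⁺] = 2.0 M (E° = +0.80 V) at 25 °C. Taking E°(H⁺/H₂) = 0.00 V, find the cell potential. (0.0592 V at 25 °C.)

1.14 V

The Ag⁺/Ag couple is the cathode, so E°_cell = 0.80 V; n = 2.
[H⁺] = 10^(−5.47) = 3.4 × 10^-6 M, and Q = [H⁺]^2 / ([Ag⁺]^2·P(H₂)) = 3.15 × 10^-12.
E = E° − (0.0592/2) log Q = 0.80 − (0.0592/2)(-11.501) = 1.140 V.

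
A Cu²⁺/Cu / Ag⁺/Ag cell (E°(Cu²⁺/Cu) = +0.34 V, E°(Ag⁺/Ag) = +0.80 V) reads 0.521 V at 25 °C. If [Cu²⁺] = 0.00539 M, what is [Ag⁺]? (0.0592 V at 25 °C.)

0.79 M

From the Nernst equation, log Q = n(E° − E)/0.0592 = 2(0.46 − 0.521)/0.0592 = -2.061, so Q = 0.00869.
With Q = [Cu²⁺]/[Ag⁺]^2 and the known concentrations, [Ag⁺]^2 in the denominator gives [Ag⁺] = 0.79 M.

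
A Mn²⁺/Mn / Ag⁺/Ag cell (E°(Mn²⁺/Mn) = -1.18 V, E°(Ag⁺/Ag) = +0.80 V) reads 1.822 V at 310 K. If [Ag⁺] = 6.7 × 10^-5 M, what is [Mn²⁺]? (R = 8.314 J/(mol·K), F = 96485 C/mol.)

From the Nernst equation, ln Q = nF(E° − E)/RT = 2×96485×(1.98 − 1.822)/(8.314×310) = 11.830, so Q = 1.37 × 10^5.
With Q = [Mn²⁺]/[Ag⁺]^2 and the known concentrations, [Mn²⁺] in the numerator gives [Mn²⁺] = 6.2 × 10^-4 M.

6.2 × 10^-4 M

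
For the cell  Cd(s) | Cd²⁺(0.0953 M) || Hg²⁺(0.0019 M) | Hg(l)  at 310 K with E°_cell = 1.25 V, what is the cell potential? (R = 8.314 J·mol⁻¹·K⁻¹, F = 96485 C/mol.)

Balancing electrons gives n = 2; the reaction quotient is Q = [Cd²⁺]/[Hg²⁺] = 50.2.
E = E° − (RT/nF) ln Q = 1.25 − (8.314×310)/(2×96485) × (3.915) = 1.250 − 0.052 = 1.198 V.

1.20 V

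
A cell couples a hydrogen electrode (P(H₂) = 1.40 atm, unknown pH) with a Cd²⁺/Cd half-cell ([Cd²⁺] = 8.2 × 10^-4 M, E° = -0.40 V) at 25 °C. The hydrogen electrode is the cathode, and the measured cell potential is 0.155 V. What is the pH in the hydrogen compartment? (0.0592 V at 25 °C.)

pH = 5.61

E°_cell = 0.40 V and n = 2.
log Q = n(E° − E)/0.0592 = 2×(0.40 − 0.155)/0.0592 = 8.277.
With Q = [Cd²⁺]·P(H₂) / [H⁺]^2, solving for [H⁺] gives log[H⁺] = -5.609, so pH = 5.61.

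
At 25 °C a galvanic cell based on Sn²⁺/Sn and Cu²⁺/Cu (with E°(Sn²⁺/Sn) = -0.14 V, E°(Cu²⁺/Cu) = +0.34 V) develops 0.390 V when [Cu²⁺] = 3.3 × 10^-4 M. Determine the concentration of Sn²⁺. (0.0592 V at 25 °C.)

0.36 M

From the Nernst equation, log Q = n(E° − E)/0.0592 = 2(0.48 − 0.390)/0.0592 = 3.041, so Q = 1100.
With Q = [Sn²⁺]/[Cu²⁺] and the known concentrations, [Sn²⁺] in the numerator gives [Sn²⁺] = 0.36 M.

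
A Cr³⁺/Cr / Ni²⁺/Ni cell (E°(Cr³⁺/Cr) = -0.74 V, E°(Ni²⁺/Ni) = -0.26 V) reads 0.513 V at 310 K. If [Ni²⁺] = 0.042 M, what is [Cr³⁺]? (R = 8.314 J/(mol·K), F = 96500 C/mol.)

From the Nernst equation, ln Q = nF(E° − E)/RT = 6×96500×(0.48 − 0.513)/(8.314×310) = -7.413, so Q = 6.03 × 10^-4.
With Q = [Cr³⁺]^2/[Ni²⁺]^3 and the known concentrations, [Cr³⁺]^2 in the numerator gives [Cr³⁺] = 2.1 × 10^-4 M.

2.1 × 10^-4 M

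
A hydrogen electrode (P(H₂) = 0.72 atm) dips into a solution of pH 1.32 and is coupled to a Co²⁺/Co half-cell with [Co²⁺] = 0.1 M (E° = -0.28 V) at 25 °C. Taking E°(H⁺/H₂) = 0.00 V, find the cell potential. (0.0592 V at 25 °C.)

The hydrogen couple is the cathode, so E°_cell = 0.28 V; n = 2.
[H⁺] = 10^(−1.32) = 0.048 M, and Q = [Co²⁺]·P(H₂) / [H⁺]^2 = 31.4.
E = E° − (0.0592/2) log Q = 0.28 − (0.0592/2)(1.497) = 0.236 V.

0.24 V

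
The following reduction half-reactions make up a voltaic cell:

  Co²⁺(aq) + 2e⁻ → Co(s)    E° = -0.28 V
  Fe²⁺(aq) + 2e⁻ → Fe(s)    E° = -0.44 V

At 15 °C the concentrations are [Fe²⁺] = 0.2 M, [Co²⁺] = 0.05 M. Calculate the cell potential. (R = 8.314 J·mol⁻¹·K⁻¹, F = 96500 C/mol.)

0.143 V

The Co²⁺/Co couple has the higher reduction potential and acts as the cathode, so E°_cell = -0.28 − (-0.44) = 0.16 V.
Balancing electrons gives n = 2; the reaction quotient is Q = [Fe²⁺]/[Co²⁺] = 4.00.
E = E° − (RT/nF) ln Q = 0.16 − (8.314×288)/(2×96500) × (1.386) = 0.160 − 0.017 = 0.143 V.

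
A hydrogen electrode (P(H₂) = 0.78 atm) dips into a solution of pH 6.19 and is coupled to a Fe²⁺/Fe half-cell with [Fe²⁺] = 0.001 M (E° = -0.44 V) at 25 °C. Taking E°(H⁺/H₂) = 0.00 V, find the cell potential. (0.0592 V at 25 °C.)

0.17 V

The hydrogen couple is the cathode, so E°_cell = 0.44 V; n = 2.
[H⁺] = 10^(−6.19) = 6.5 × 10^-7 M, and Q = [Fe²⁺]·P(H₂) / [H⁺]^2 = 1.87 × 10^9.
E = E° − (0.0592/2) log Q = 0.44 − (0.0592/2)(9.272) = 0.166 V.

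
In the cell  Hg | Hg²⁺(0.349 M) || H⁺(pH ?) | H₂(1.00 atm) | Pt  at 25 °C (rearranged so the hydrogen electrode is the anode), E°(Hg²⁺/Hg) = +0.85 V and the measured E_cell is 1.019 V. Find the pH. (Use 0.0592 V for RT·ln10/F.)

pH = 3.08

E°_cell = 0.85 V and n = 2.
log Q = n(E° − E)/0.0592 = 2×(0.85 − 1.019)/0.0592 = -5.709.
With Q = [H⁺]^2 / ([Hg²⁺]·P(H₂)), solving for [H⁺] gives log[H⁺] = -3.083, so pH = 3.08.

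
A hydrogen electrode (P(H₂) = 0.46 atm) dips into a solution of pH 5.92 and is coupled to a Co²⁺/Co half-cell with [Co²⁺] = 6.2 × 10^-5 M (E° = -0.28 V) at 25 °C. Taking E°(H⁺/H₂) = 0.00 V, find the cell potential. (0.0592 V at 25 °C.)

The hydrogen couple is the cathode, so E°_cell = 0.28 V; n = 2.
[H⁺] = 10^(−5.92) = 1.2 × 10^-6 M, and Q = [Co²⁺]·P(H₂) / [H⁺]^2 = 1.97 × 10^7.
E = E° − (0.0592/2) log Q = 0.28 − (0.0592/2)(7.295) = 0.064 V.

0.064 V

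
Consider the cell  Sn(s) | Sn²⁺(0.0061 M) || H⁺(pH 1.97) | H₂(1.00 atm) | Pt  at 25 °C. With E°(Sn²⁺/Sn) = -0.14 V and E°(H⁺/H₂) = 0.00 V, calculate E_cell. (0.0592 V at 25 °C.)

0.089 V

The hydrogen couple is the cathode, so E°_cell = 0.14 V; n = 2.
[H⁺] = 10^(−1.97) = 0.011 M, and Q = [Sn²⁺]·P(H₂) / [H⁺]^2 = 53.1.
E = E° − (0.0592/2) log Q = 0.14 − (0.0592/2)(1.725) = 0.089 V.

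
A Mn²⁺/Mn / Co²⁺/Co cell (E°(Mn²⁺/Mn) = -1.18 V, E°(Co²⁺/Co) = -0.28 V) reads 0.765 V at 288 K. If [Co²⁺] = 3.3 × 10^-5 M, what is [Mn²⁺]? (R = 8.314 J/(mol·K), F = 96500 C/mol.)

1.8 M

From the Nernst equation, ln Q = nF(E° − E)/RT = 2×96500×(0.90 − 0.765)/(8.314×288) = 10.881, so Q = 5.32 × 10^4.
With Q = [Mn²⁺]/[Co²⁺] and the known concentrations, [Mn²⁺] in the numerator gives [Mn²⁺] = 1.8 M.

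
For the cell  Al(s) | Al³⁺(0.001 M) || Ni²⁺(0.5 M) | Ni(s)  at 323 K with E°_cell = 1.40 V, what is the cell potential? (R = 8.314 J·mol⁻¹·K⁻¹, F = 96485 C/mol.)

1.45 V

Balancing electrons gives n = 6; the reaction quotient is Q = [Al³⁺]^2/[Ni²⁺]^3 = 8 × 10^-6.
E = E° − (RT/nF) ln Q = 1.40 − (8.314×323)/(6×96485) × (-11.736) = 1.400 + 0.054 = 1.454 V.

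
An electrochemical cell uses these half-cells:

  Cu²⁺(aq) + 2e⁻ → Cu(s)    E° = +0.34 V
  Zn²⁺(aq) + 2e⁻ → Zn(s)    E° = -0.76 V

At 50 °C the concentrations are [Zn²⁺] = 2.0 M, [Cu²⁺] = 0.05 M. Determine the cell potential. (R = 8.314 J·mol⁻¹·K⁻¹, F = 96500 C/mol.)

1.05 V

The Cu²⁺/Cu couple has the higher reduction potential and acts as the cathode, so E°_cell = +0.34 − (-0.76) = 1.10 V.
Balancing electrons gives n = 2; the reaction quotient is Q = [Zn²⁺]/[Cu²⁺] = 40.0.
E = E° − (RT/nF) ln Q = 1.10 − (8.314×323)/(2×96500) × (3.689) = 1.100 − 0.051 = 1.049 V.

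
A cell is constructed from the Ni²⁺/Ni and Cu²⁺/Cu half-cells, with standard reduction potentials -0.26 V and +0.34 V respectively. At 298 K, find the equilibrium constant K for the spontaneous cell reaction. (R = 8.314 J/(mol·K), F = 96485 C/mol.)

2 × 10^20

E°_cell = +0.34 − (-0.26) = 0.60 V, with n = 2 electrons transferred.
At equilibrium E = 0, so the Nernst equation gives ln K = nFE°/RT = (2)(96485)(0.60)/((8.314)(298)) = 46.73.
K = e^46.73 = 2 × 10^20.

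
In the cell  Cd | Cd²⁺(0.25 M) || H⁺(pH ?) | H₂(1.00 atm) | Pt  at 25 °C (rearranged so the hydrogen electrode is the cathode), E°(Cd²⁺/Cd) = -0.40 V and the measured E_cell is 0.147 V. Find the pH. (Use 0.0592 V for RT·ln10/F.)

E°_cell = 0.40 V and n = 2.
log Q = n(E° − E)/0.0592 = 2×(0.40 − 0.147)/0.0592 = 8.547.
With Q = [Cd²⁺]·P(H₂) / [H⁺]^2, solving for [H⁺] gives log[H⁺] = -4.575, so pH = 4.57.

pH = 4.57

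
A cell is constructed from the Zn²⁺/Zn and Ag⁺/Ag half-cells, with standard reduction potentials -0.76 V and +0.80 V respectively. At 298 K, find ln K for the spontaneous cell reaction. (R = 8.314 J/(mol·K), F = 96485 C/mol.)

E°_cell = +0.80 − (-0.76) = 1.56 V, with n = 2 electrons transferred.
At equilibrium E = 0, so the Nernst equation gives ln K = nFE°/RT = (2)(96485)(1.56)/((8.314)(298)) = 121.50.

ln K = 121.5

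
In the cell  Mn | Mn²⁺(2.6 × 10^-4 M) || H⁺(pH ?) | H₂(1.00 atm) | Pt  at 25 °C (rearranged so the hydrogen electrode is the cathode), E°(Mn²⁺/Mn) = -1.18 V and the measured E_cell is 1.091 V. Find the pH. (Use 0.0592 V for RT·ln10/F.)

pH = 3.30

E°_cell = 1.18 V and n = 2.
log Q = n(E° − E)/0.0592 = 2×(1.18 − 1.091)/0.0592 = 3.007.
With Q = [Mn²⁺]·P(H₂) / [H⁺]^2, solving for [H⁺] gives log[H⁺] = -3.296, so pH = 3.30.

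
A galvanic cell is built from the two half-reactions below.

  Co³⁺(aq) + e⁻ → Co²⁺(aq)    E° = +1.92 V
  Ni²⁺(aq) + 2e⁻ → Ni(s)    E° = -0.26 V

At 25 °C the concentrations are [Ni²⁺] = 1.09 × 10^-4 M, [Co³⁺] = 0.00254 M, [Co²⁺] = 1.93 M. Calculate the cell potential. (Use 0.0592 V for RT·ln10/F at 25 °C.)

The Co³⁺/Co²⁺ couple has the higher reduction potential and acts as the cathode, so E°_cell = +1.92 − (-0.26) = 2.18 V.
Balancing electrons gives n = 2; the reaction quotient is Q = [Ni²⁺]·[Co²⁺]^2/[Co³⁺]^2 = 62.9.
At 25 °C, E = E° − (0.0592/n) log Q = 2.18 − (0.0592/2)(1.799) = 2.180 − 0.053 = 2.127 V.

2.13 V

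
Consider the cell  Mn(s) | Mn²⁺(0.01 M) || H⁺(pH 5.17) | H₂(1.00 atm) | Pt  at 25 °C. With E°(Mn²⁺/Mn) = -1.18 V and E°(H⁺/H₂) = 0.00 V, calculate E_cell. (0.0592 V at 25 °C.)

The hydrogen couple is the cathode, so E°_cell = 1.18 V; n = 2.
[H⁺] = 10^(−5.17) = 6.8 × 10^-6 M, and Q = [Mn²⁺]·P(H₂) / [H⁺]^2 = 2.19 × 10^8.
E = E° − (0.0592/2) log Q = 1.18 − (0.0592/2)(8.340) = 0.933 V.

0.93 V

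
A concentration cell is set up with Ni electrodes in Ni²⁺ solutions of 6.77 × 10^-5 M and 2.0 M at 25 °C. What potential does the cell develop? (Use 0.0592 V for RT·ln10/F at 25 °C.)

Both half-cells are Ni²⁺/Ni, so E°_cell = 0. The concentrated side is the cathode; the cell reaction moves Ni²⁺ from high to low concentration with n = 2.
Q = [Ni²⁺]_dilute/[Ni²⁺]_conc = 6.77 × 10^-5/2.0 = 3.39 × 10^-5.
E = 0 − (0.0592/2) log Q = −(0.0592/2)(-4.470) = 0.1323 V.

0.13 V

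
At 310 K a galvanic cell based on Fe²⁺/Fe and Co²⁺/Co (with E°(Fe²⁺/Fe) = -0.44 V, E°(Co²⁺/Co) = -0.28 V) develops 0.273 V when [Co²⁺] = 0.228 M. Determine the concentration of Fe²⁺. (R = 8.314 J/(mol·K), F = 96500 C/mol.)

From the Nernst equation, ln Q = nF(E° − E)/RT = 2×96500×(0.16 − 0.273)/(8.314×310) = -8.462, so Q = 2.11 × 10^-4.
With Q = [Fe²⁺]/[Co²⁺] and the known concentrations, [Fe²⁺] in the numerator gives [Fe²⁺] = 4.8 × 10^-5 M.

4.8 × 10^-5 M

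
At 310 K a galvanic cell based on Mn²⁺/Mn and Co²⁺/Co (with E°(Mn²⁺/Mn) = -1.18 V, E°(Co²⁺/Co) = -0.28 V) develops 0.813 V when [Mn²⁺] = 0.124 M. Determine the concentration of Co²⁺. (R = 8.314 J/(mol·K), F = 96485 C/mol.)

1.8 × 10^-4 M

From the Nernst equation, ln Q = nF(E° − E)/RT = 2×96485×(0.90 − 0.813)/(8.314×310) = 6.514, so Q = 674.
With Q = [Mn²⁺]/[Co²⁺] and the known concentrations, [Co²⁺] in the denominator gives [Co²⁺] = 1.8 × 10^-4 M.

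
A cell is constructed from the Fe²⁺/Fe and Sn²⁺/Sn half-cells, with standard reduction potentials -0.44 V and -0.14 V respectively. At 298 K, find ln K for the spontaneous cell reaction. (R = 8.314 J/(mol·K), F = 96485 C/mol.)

ln K = 23.4

E°_cell = -0.14 − (-0.44) = 0.30 V, with n = 2 electrons transferred.
At equilibrium E = 0, so the Nernst equation gives ln K = nFE°/RT = (2)(96485)(0.30)/((8.314)(298)) = 23.37.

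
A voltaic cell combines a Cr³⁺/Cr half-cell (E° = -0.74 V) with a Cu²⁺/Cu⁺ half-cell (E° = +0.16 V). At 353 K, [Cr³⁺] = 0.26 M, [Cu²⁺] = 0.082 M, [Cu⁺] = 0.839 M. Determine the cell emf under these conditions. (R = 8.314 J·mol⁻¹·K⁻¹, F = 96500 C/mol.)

The Cu²⁺/Cu⁺ couple has the higher reduction potential and acts as the cathode, so E°_cell = +0.16 − (-0.74) = 0.90 V.
Balancing electrons gives n = 3; the reaction quotient is Q = [Cr³⁺]·[Cu⁺]^3/[Cu²⁺]^3 = 278.
E = E° − (RT/nF) ln Q = 0.90 − (8.314×353)/(3×96500) × (5.629) = 0.900 − 0.057 = 0.843 V.

0.843 V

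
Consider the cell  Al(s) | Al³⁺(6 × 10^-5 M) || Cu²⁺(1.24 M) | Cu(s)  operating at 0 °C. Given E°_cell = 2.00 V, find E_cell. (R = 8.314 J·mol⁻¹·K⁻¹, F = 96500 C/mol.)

2.08 V

Balancing electrons gives n = 6; the reaction quotient is Q = [Al³⁺]^2/[Cu²⁺]^3 = 1.89 × 10^-9.
E = E° − (RT/nF) ln Q = 2.00 − (8.314×273)/(6×96500) × (-20.088) = 2.000 + 0.079 = 2.079 V.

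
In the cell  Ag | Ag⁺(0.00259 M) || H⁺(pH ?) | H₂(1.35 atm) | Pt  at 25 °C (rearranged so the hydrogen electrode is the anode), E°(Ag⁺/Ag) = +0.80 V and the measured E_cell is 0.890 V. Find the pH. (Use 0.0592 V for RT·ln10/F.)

pH = 4.04

E°_cell = 0.80 V and n = 2.
log Q = n(E° − E)/0.0592 = 2×(0.80 − 0.890)/0.0592 = -3.041.
With Q = [H⁺]^2 / ([Ag⁺]^2·P(H₂)), solving for [H⁺] gives log[H⁺] = -4.042, so pH = 4.04.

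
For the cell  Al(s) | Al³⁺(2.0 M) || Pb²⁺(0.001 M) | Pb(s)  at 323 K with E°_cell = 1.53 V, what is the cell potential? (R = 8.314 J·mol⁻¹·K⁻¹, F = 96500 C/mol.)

1.43 V

Balancing electrons gives n = 6; the reaction quotient is Q = [Al³⁺]^2/[Pb²⁺]^3 = 4 × 10^9.
E = E° − (RT/nF) ln Q = 1.53 − (8.314×323)/(6×96500) × (22.110) = 1.530 − 0.103 = 1.427 V.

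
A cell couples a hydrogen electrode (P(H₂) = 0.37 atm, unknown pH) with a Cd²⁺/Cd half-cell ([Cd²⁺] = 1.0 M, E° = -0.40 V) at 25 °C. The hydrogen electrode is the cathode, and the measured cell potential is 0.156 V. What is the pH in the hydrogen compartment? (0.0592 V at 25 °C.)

pH = 4.34

E°_cell = 0.40 V and n = 2.
log Q = n(E° − E)/0.0592 = 2×(0.40 − 0.156)/0.0592 = 8.243.
With Q = [Cd²⁺]·P(H₂) / [H⁺]^2, solving for [H⁺] gives log[H⁺] = -4.338, so pH = 4.34.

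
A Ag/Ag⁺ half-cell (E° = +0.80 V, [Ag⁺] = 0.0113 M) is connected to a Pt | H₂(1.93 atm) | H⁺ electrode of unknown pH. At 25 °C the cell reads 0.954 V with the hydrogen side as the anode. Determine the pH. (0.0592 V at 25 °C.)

pH = 4.41

E°_cell = 0.80 V and n = 2.
log Q = n(E° − E)/0.0592 = 2×(0.80 − 0.954)/0.0592 = -5.203.
With Q = [H⁺]^2 / ([Ag⁺]^2·P(H₂)), solving for [H⁺] gives log[H⁺] = -4.405, so pH = 4.41.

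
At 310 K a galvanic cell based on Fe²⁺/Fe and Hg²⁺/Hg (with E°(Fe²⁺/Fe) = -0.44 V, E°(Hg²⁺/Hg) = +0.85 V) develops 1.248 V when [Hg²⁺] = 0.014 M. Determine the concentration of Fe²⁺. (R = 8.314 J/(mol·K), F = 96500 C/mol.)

0.33 M

From the Nernst equation, ln Q = nF(E° − E)/RT = 2×96500×(1.29 − 1.248)/(8.314×310) = 3.145, so Q = 23.2.
With Q = [Fe²⁺]/[Hg²⁺] and the known concentrations, [Fe²⁺] in the numerator gives [Fe²⁺] = 0.33 M.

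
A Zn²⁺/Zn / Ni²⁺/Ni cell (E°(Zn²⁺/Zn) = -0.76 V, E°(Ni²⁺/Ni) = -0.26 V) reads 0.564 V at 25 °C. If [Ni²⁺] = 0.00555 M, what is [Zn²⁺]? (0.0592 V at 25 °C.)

3.8 × 10^-5 M

From the Nernst equation, log Q = n(E° − E)/0.0592 = 2(0.50 − 0.564)/0.0592 = -2.162, so Q = 0.00688.
With Q = [Zn²⁺]/[Ni²⁺] and the known concentrations, [Zn²⁺] in the numerator gives [Zn²⁺] = 3.8 × 10^-5 M.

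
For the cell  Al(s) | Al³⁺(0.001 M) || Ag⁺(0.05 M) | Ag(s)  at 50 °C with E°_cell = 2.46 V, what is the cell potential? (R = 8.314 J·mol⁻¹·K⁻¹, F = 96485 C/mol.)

2.44 V

Balancing electrons gives n = 3; the reaction quotient is Q = [Al³⁺]/[Ag⁺]^3 = 8.00.
E = E° − (RT/nF) ln Q = 2.46 − (8.314×323)/(3×96485) × (2.079) = 2.460 − 0.019 = 2.441 V.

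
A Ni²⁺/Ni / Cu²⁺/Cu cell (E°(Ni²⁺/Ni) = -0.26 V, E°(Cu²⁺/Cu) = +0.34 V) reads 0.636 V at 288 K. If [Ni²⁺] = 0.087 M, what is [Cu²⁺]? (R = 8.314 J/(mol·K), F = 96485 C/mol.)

From the Nernst equation, ln Q = nF(E° − E)/RT = 2×96485×(0.60 − 0.636)/(8.314×288) = -2.901, so Q = 0.0550.
With Q = [Ni²⁺]/[Cu²⁺] and the known concentrations, [Cu²⁺] in the denominator gives [Cu²⁺] = 1.6 M.

1.6 M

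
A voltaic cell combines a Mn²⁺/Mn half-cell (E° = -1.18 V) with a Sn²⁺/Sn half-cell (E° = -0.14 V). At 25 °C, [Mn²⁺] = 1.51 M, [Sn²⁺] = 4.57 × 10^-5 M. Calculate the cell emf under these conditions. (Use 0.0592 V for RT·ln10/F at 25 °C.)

The Sn²⁺/Sn couple has the higher reduction potential and acts as the cathode, so E°_cell = -0.14 − (-1.18) = 1.04 V.
Balancing electrons gives n = 2; the reaction quotient is Q = [Mn²⁺]/[Sn²⁺] = 3.3 × 10^4.
At 25 °C, E = E° − (0.0592/n) log Q = 1.04 − (0.0592/2)(4.519) = 1.040 − 0.134 = 0.906 V.

0.906 V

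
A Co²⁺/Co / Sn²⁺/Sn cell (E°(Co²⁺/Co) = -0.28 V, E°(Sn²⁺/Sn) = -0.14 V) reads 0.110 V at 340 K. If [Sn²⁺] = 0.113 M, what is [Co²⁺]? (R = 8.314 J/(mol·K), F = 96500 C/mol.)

From the Nernst equation, ln Q = nF(E° − E)/RT = 2×96500×(0.14 − 0.110)/(8.314×340) = 2.048, so Q = 7.75.
With Q = [Co²⁺]/[Sn²⁺] and the known concentrations, [Co²⁺] in the numerator gives [Co²⁺] = 0.88 M.

0.88 M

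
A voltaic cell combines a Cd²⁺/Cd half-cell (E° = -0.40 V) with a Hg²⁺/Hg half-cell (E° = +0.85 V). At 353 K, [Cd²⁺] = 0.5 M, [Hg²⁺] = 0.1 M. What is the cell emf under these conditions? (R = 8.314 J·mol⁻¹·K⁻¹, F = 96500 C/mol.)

1.23 V

The Hg²⁺/Hg couple has the higher reduction potential and acts as the cathode, so E°_cell = +0.85 − (-0.40) = 1.25 V.
Balancing electrons gives n = 2; the reaction quotient is Q = [Cd²⁺]/[Hg²⁺] = 5.00.
E = E° − (RT/nF) ln Q = 1.25 − (8.314×353)/(2×96500) × (1.609) = 1.250 − 0.024 = 1.226 V.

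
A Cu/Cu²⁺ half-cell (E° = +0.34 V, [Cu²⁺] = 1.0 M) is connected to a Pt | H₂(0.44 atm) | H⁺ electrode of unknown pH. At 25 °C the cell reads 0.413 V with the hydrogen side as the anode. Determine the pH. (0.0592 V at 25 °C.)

E°_cell = 0.34 V and n = 2.
log Q = n(E° − E)/0.0592 = 2×(0.34 − 0.413)/0.0592 = -2.466.
With Q = [H⁺]^2 / ([Cu²⁺]·P(H₂)), solving for [H⁺] gives log[H⁺] = -1.411, so pH = 1.41.

pH = 1.41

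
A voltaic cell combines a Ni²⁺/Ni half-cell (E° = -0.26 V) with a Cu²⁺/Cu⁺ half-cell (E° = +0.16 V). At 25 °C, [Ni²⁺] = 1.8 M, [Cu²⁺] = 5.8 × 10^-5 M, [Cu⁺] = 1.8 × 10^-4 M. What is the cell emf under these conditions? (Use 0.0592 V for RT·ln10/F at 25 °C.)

0.383 V

The Cu²⁺/Cu⁺ couple has the higher reduction potential and acts as the cathode, so E°_cell = +0.16 − (-0.26) = 0.42 V.
Balancing electrons gives n = 2; the reaction quotient is Q = [Ni²⁺]·[Cu⁺]^2/[Cu²⁺]^2 = 17.3.
At 25 °C, E = E° − (0.0592/n) log Q = 0.42 − (0.0592/2)(1.239) = 0.420 − 0.037 = 0.383 V.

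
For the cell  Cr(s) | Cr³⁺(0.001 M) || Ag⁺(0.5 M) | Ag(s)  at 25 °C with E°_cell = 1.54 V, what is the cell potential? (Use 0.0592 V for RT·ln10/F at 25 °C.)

1.58 V

Balancing electrons gives n = 3; the reaction quotient is Q = [Cr³⁺]/[Ag⁺]^3 = 0.00800.
At 25 °C, E = E° − (0.0592/n) log Q = 1.54 − (0.0592/3)(-2.097) = 1.540 + 0.041 = 1.581 V.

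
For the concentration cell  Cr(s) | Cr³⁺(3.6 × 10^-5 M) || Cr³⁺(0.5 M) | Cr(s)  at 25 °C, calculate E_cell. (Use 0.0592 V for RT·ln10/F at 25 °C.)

Both half-cells are Cr³⁺/Cr, so E°_cell = 0. The concentrated side is the cathode; the cell reaction moves Cr³⁺ from high to low concentration with n = 3.
Q = [Cr³⁺]_dilute/[Cr³⁺]_conc = 3.6 × 10^-5/0.5 = 7.2 × 10^-5.
E = 0 − (0.0592/3) log Q = −(0.0592/3)(-4.143) = 0.0818 V.

0.082 V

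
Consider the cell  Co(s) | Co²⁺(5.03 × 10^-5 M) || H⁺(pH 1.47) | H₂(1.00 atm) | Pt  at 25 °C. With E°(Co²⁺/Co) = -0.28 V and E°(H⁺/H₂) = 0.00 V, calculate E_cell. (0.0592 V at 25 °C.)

The hydrogen couple is the cathode, so E°_cell = 0.28 V; n = 2.
[H⁺] = 10^(−1.47) = 0.034 M, and Q = [Co²⁺]·P(H₂) / [H⁺]^2 = 0.0438.
E = E° − (0.0592/2) log Q = 0.28 − (0.0592/2)(-1.358) = 0.320 V.

0.32 V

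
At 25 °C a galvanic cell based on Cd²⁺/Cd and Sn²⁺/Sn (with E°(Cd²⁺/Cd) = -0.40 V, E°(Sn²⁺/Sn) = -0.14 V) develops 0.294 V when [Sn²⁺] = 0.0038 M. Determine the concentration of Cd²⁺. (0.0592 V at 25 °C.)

From the Nernst equation, log Q = n(E° − E)/0.0592 = 2(0.26 − 0.294)/0.0592 = -1.149, so Q = 0.0710.
With Q = [Cd²⁺]/[Sn²⁺] and the known concentrations, [Cd²⁺] in the numerator gives [Cd²⁺] = 2.7 × 10^-4 M.

2.7 × 10^-4 M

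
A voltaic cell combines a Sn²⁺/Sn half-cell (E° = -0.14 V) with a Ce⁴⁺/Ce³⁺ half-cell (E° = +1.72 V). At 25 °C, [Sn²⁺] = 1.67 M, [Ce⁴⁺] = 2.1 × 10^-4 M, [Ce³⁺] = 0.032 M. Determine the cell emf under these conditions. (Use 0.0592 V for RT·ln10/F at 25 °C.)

The Ce⁴⁺/Ce³⁺ couple has the higher reduction potential and acts as the cathode, so E°_cell = +1.72 − (-0.14) = 1.86 V.
Balancing electrons gives n = 2; the reaction quotient is Q = [Sn²⁺]·[Ce³⁺]^2/[Ce⁴⁺]^2 = 3.88 × 10^4.
At 25 °C, E = E° − (0.0592/n) log Q = 1.86 − (0.0592/2)(4.589) = 1.860 − 0.136 = 1.724 V.

1.72 V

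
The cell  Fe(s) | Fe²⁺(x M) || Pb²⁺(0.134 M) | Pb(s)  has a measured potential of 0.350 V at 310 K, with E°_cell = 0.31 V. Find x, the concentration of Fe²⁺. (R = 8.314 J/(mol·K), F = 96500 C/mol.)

0.0067 M

From the Nernst equation, ln Q = nF(E° − E)/RT = 2×96500×(0.31 − 0.350)/(8.314×310) = -2.995, so Q = 0.0500.
With Q = [Fe²⁺]/[Pb²⁺] and the known concentrations, [Fe²⁺] in the numerator gives [Fe²⁺] = 0.0067 M.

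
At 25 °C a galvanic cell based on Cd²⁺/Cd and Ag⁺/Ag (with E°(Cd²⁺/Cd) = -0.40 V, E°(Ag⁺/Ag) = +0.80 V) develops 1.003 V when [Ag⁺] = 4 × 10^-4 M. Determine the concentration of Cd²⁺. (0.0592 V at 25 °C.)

0.72 M

From the Nernst equation, log Q = n(E° − E)/0.0592 = 2(1.20 − 1.003)/0.0592 = 6.655, so Q = 4.52 × 10^6.
With Q = [Cd²⁺]/[Ag⁺]^2 and the known concentrations, [Cd²⁺] in the numerator gives [Cd²⁺] = 0.72 M.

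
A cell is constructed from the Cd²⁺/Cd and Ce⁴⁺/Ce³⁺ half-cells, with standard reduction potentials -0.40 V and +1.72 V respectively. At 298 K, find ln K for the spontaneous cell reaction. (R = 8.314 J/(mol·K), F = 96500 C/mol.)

ln K = 165.1

E°_cell = +1.72 − (-0.40) = 2.12 V, with n = 2 electrons transferred.
At equilibrium E = 0, so the Nernst equation gives ln K = nFE°/RT = (2)(96500)(2.12)/((8.314)(298)) = 165.15.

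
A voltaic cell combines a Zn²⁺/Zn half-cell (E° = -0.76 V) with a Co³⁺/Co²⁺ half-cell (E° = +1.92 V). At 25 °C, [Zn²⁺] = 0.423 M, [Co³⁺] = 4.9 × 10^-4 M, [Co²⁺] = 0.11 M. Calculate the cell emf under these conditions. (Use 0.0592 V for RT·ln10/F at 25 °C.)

2.55 V

The Co³⁺/Co²⁺ couple has the higher reduction potential and acts as the cathode, so E°_cell = +1.92 − (-0.76) = 2.68 V.
Balancing electrons gives n = 2; the reaction quotient is Q = [Zn²⁺]·[Co²⁺]^2/[Co³⁺]^2 = 2.13 × 10^4.
At 25 °C, E = E° − (0.0592/n) log Q = 2.68 − (0.0592/2)(4.329) = 2.680 − 0.128 = 2.552 V.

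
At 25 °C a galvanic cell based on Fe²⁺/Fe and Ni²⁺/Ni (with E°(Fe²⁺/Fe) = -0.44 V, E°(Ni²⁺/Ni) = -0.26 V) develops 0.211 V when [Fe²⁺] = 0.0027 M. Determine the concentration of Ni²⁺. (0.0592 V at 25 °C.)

From the Nernst equation, log Q = n(E° − E)/0.0592 = 2(0.18 − 0.211)/0.0592 = -1.047, so Q = 0.0897.
With Q = [Fe²⁺]/[Ni²⁺] and the known concentrations, [Ni²⁺] in the denominator gives [Ni²⁺] = 0.03 M.

0.03 M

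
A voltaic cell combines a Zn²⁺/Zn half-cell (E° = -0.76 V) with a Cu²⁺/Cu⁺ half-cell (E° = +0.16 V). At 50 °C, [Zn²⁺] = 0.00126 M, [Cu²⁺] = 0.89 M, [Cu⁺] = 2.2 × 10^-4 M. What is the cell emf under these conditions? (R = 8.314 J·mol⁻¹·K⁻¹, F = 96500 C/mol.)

The Cu²⁺/Cu⁺ couple has the higher reduction potential and acts as the cathode, so E°_cell = +0.16 − (-0.76) = 0.92 V.
Balancing electrons gives n = 2; the reaction quotient is Q = [Zn²⁺]·[Cu⁺]^2/[Cu²⁺]^2 = 7.7 × 10^-11.
E = E° − (RT/nF) ln Q = 0.92 − (8.314×323)/(2×96500) × (-23.287) = 0.920 + 0.324 = 1.244 V.

1.24 V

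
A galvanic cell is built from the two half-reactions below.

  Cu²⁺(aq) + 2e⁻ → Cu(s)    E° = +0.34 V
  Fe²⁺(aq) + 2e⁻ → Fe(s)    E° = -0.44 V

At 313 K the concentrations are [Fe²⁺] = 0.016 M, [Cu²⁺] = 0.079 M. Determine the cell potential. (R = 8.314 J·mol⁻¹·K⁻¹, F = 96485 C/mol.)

0.802 V

The Cu²⁺/Cu couple has the higher reduction potential and acts as the cathode, so E°_cell = +0.34 − (-0.44) = 0.78 V.
Balancing electrons gives n = 2; the reaction quotient is Q = [Fe²⁺]/[Cu²⁺] = 0.203.
E = E° − (RT/nF) ln Q = 0.78 − (8.314×313)/(2×96485) × (-1.597) = 0.780 + 0.022 = 0.802 V.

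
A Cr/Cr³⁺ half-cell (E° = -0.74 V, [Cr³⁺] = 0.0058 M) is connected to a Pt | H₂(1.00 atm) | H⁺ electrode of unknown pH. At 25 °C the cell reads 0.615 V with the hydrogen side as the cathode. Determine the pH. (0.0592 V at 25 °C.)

E°_cell = 0.74 V and n = 6.
log Q = n(E° − E)/0.0592 = 6×(0.74 − 0.615)/0.0592 = 12.669.
With Q = [Cr³⁺]^2·P(H₂)^3 / [H⁺]^6, solving for [H⁺] gives log[H⁺] = -2.857, so pH = 2.86.

pH = 2.86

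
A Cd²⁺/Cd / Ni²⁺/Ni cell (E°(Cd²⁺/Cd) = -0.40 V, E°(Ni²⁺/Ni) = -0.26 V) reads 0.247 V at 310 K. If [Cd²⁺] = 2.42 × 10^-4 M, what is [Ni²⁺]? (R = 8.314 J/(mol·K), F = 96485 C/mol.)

0.73 M

From the Nernst equation, ln Q = nF(E° − E)/RT = 2×96485×(0.14 − 0.247)/(8.314×310) = -8.011, so Q = 3.32 × 10^-4.
With Q = [Cd²⁺]/[Ni²⁺] and the known concentrations, [Ni²⁺] in the denominator gives [Ni²⁺] = 0.73 M.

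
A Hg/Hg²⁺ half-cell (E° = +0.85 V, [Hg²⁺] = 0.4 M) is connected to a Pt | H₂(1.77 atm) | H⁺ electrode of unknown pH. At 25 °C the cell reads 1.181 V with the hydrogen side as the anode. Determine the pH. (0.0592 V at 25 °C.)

pH = 5.67

E°_cell = 0.85 V and n = 2.
log Q = n(E° − E)/0.0592 = 2×(0.85 − 1.181)/0.0592 = -11.182.
With Q = [H⁺]^2 / ([Hg²⁺]·P(H₂)), solving for [H⁺] gives log[H⁺] = -5.666, so pH = 5.67.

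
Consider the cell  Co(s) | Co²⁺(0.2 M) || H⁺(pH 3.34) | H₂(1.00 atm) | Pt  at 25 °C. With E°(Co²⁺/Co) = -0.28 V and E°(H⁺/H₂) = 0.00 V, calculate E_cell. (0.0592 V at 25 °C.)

The hydrogen couple is the cathode, so E°_cell = 0.28 V; n = 2.
[H⁺] = 10^(−3.34) = 4.6 × 10^-4 M, and Q = [Co²⁺]·P(H₂) / [H⁺]^2 = 9.57 × 10^5.
E = E° − (0.0592/2) log Q = 0.28 − (0.0592/2)(5.981) = 0.103 V.

0.10 V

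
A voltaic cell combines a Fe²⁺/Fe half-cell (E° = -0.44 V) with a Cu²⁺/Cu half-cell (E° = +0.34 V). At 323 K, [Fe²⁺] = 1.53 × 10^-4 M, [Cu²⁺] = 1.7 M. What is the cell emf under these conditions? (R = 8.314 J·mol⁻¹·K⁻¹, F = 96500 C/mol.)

0.910 V

The Cu²⁺/Cu couple has the higher reduction potential and acts as the cathode, so E°_cell = +0.34 − (-0.44) = 0.78 V.
Balancing electrons gives n = 2; the reaction quotient is Q = [Fe²⁺]/[Cu²⁺] = 9 × 10^-5.
E = E° − (RT/nF) ln Q = 0.78 − (8.314×323)/(2×96500) × (-9.316) = 0.780 + 0.130 = 0.910 V.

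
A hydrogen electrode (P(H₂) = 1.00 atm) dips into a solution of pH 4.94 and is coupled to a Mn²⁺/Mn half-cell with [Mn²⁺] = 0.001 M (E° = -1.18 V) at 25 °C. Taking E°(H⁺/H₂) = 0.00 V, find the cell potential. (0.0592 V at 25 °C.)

The hydrogen couple is the cathode, so E°_cell = 1.18 V; n = 2.
[H⁺] = 10^(−4.94) = 1.1 × 10^-5 M, and Q = [Mn²⁺]·P(H₂) / [H⁺]^2 = 7.59 × 10^6.
E = E° − (0.0592/2) log Q = 1.18 − (0.0592/2)(6.880) = 0.976 V.

0.98 V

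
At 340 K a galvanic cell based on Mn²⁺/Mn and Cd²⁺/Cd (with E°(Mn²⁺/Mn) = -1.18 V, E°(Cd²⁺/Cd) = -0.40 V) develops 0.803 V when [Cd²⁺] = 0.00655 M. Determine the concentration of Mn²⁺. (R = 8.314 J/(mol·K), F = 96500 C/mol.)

From the Nernst equation, ln Q = nF(E° − E)/RT = 2×96500×(0.78 − 0.803)/(8.314×340) = -1.570, so Q = 0.208.
With Q = [Mn²⁺]/[Cd²⁺] and the known concentrations, [Mn²⁺] in the numerator gives [Mn²⁺] = 0.0014 M.

0.0014 M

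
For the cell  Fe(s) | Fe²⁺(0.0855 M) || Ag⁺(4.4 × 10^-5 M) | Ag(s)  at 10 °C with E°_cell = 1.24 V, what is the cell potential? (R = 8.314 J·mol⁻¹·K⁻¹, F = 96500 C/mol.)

1.03 V

Balancing electrons gives n = 2; the reaction quotient is Q = [Fe²⁺]/[Ag⁺]^2 = 4.42 × 10^7.
E = E° − (RT/nF) ln Q = 1.24 − (8.314×283)/(2×96500) × (17.603) = 1.240 − 0.215 = 1.025 V.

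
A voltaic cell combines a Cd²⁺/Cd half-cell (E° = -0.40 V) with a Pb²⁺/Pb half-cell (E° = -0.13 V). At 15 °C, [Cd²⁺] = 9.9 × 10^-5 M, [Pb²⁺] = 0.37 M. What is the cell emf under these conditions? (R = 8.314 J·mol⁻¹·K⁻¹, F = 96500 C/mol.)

The Pb²⁺/Pb couple has the higher reduction potential and acts as the cathode, so E°_cell = -0.13 − (-0.40) = 0.27 V.
Balancing electrons gives n = 2; the reaction quotient is Q = [Cd²⁺]/[Pb²⁺] = 2.68 × 10^-4.
E = E° − (RT/nF) ln Q = 0.27 − (8.314×288)/(2×96500) × (-8.226) = 0.270 + 0.102 = 0.372 V.

0.372 V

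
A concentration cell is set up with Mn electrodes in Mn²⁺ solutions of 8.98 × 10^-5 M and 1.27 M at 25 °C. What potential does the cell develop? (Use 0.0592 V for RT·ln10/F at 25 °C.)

0.12 V

Both half-cells are Mn²⁺/Mn, so E°_cell = 0. The concentrated side is the cathode; the cell reaction moves Mn²⁺ from high to low concentration with n = 2.
Q = [Mn²⁺]_dilute/[Mn²⁺]_conc = 8.98 × 10^-5/1.27 = 7.07 × 10^-5.
E = 0 − (0.0592/2) log Q = −(0.0592/2)(-4.151) = 0.1229 V.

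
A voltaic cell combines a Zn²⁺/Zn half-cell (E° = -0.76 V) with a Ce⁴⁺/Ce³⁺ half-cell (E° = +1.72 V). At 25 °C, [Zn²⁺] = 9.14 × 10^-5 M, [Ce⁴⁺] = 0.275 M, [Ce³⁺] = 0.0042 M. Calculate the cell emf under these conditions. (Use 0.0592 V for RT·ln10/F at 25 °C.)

2.71 V

The Ce⁴⁺/Ce³⁺ couple has the higher reduction potential and acts as the cathode, so E°_cell = +1.72 − (-0.76) = 2.48 V.
Balancing electrons gives n = 2; the reaction quotient is Q = [Zn²⁺]·[Ce³⁺]^2/[Ce⁴⁺]^2 = 2.13 × 10^-8.
At 25 °C, E = E° − (0.0592/n) log Q = 2.48 − (0.0592/2)(-7.671) = 2.480 + 0.227 = 2.707 V.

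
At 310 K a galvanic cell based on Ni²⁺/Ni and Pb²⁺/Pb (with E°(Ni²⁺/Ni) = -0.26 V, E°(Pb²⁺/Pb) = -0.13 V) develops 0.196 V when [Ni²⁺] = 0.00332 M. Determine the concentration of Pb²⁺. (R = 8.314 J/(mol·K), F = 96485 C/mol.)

0.46 M

From the Nernst equation, ln Q = nF(E° − E)/RT = 2×96485×(0.13 − 0.196)/(8.314×310) = -4.942, so Q = 0.00714.
With Q = [Ni²⁺]/[Pb²⁺] and the known concentrations, [Pb²⁺] in the denominator gives [Pb²⁺] = 0.46 M.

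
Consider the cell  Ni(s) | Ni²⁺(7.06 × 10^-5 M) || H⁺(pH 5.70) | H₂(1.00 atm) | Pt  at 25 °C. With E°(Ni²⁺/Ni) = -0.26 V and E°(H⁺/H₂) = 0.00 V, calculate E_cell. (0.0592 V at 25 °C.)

The hydrogen couple is the cathode, so E°_cell = 0.26 V; n = 2.
[H⁺] = 10^(−5.70) = 2 × 10^-6 M, and Q = [Ni²⁺]·P(H₂) / [H⁺]^2 = 1.77 × 10^7.
E = E° − (0.0592/2) log Q = 0.26 − (0.0592/2)(7.249) = 0.045 V.

0.045 V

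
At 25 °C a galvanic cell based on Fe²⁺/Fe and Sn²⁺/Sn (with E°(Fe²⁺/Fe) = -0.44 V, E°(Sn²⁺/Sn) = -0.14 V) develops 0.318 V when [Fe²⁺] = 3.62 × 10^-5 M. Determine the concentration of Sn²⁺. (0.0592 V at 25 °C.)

1.5 × 10^-4 M

From the Nernst equation, log Q = n(E° − E)/0.0592 = 2(0.30 − 0.318)/0.0592 = -0.608, so Q = 0.247.
With Q = [Fe²⁺]/[Sn²⁺] and the known concentrations, [Sn²⁺] in the denominator gives [Sn²⁺] = 1.5 × 10^-4 M.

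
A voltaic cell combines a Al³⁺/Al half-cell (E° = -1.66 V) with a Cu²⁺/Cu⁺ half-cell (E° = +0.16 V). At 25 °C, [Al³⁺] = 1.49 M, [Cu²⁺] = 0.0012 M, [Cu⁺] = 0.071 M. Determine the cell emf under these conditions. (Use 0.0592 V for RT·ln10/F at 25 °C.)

1.71 V

The Cu²⁺/Cu⁺ couple has the higher reduction potential and acts as the cathode, so E°_cell = +0.16 − (-1.66) = 1.82 V.
Balancing electrons gives n = 3; the reaction quotient is Q = [Al³⁺]·[Cu⁺]^3/[Cu²⁺]^3 = 3.09 × 10^5.
At 25 °C, E = E° − (0.0592/n) log Q = 1.82 − (0.0592/3)(5.489) = 1.820 − 0.108 = 1.712 V.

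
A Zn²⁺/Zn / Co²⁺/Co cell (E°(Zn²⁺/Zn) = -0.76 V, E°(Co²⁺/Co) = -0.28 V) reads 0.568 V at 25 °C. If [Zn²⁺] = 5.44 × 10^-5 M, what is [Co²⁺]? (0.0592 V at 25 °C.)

From the Nernst equation, log Q = n(E° − E)/0.0592 = 2(0.48 − 0.568)/0.0592 = -2.973, so Q = 0.00106.
With Q = [Zn²⁺]/[Co²⁺] and the known concentrations, [Co²⁺] in the denominator gives [Co²⁺] = 0.051 M.

0.051 M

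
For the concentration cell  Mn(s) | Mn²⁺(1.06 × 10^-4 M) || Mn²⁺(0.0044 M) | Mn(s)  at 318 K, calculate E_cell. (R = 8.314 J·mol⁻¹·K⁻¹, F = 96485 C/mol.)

0.051 V

Both half-cells are Mn²⁺/Mn, so E°_cell = 0. The concentrated side is the cathode; the cell reaction moves Mn²⁺ from high to low concentration with n = 2.
Q = [Mn²⁺]_dilute/[Mn²⁺]_conc = 1.06 × 10^-4/0.0044 = 0.0241.
E = 0 − (RT/nF) ln Q = −((8.314×318)/(2×96485))(-3.726) = 0.0510 V.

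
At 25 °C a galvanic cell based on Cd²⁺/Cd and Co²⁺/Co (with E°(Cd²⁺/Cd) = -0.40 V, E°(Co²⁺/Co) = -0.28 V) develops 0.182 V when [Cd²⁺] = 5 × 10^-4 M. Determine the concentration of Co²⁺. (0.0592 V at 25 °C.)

0.062 M

From the Nernst equation, log Q = n(E° − E)/0.0592 = 2(0.12 − 0.182)/0.0592 = -2.095, so Q = 0.00804.
With Q = [Cd²⁺]/[Co²⁺] and the known concentrations, [Co²⁺] in the denominator gives [Co²⁺] = 0.062 M.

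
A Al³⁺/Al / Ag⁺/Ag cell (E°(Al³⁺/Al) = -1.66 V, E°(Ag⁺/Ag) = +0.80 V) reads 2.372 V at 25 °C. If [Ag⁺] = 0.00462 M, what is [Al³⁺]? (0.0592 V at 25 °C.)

0.0028 M

From the Nernst equation, log Q = n(E° − E)/0.0592 = 3(2.46 − 2.372)/0.0592 = 4.459, so Q = 2.88 × 10^4.
With Q = [Al³⁺]/[Ag⁺]^3 and the known concentrations, [Al³⁺] in the numerator gives [Al³⁺] = 0.0028 M.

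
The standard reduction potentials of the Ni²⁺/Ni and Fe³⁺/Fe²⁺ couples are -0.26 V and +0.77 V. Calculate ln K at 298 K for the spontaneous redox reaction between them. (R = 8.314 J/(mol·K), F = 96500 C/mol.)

E°_cell = +0.77 − (-0.26) = 1.03 V, with n = 2 electrons transferred.
At equilibrium E = 0, so the Nernst equation gives ln K = nFE°/RT = (2)(96500)(1.03)/((8.314)(298)) = 80.24.

ln K = 80.2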